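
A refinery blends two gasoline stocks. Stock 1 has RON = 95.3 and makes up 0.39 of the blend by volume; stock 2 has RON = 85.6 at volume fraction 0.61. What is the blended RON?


Linear blending: RON_blend = sum(vi * RONi)
Contribution 1: 0.39 * 95.3 = 37.167
Contribution 2: 0.61 * 85.6 = 52.216
RON_blend = 37.167 + 52.216 = 89.383

89.383


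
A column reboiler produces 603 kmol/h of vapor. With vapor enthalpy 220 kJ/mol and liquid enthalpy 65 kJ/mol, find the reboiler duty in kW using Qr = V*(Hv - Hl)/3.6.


Qr = 603 * (220 - 65) / 3.6 = 603 * 155 / 3.6 = 25960

25960 kW


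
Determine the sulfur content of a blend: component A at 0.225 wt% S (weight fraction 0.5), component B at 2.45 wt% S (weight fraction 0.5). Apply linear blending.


Linear sulfur blending: S_blend = x1*S1 + x2*S2
Contribution 1: 0.5 * 0.225 = 0.1125 wt%
Contribution 2: 0.5 * 2.45 = 1.225 wt%
S_blend = 0.1125 + 1.225 = 1.3375

1.3375 wt%


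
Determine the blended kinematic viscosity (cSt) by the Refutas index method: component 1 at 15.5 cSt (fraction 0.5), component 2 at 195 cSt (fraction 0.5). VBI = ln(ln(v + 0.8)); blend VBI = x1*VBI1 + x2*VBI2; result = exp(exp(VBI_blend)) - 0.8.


Refutas method: VBN_i = 14.534*ln(ln(visc_i + 0.8)) + 10.975, blended linearly by mass fraction; since VBN is linear in VBI_i = ln(ln(visc_i + 0.8)) and the fractions sum to 1, blend VBI directly: visc = exp(exp(VBI_blend)) - 0.8
VBI_1 = ln(ln(15.5 + 0.8)) = 1.02646
VBI_2 = ln(ln(195 + 0.8)) = 1.66338
VBI_blend = 0.5 * 1.02646 + 0.5 * 1.66338 = 1.34492
visc_blend = exp(exp(1.34492)) - 0.8 = 45.63

45.63 cSt


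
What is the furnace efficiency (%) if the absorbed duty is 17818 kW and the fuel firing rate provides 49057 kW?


Furnace efficiency = Q_absorbed / Q_fuel * 100
= 17818 / 49057 * 100 = 36.32

36.32 %


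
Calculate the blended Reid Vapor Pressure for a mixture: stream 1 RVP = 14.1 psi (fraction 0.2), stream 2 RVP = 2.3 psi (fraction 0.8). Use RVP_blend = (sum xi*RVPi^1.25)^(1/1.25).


Chevron index: RVP_blend = (sum xi*RVPi^1.25)^(1/1.25)
RVP^1.25 terms: 0.2 * 14.1^1.25 + 0.8 * 2.3^1.25 = 7.73049
RVP_blend = 7.73049^(1/1.25) = 5.135

5.135 psi


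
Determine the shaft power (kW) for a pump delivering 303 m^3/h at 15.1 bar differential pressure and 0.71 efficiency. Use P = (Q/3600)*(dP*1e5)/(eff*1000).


Q = 303 / 3600 = 0.0841667 m^3/s
P = 0.0841667 * (15.1 * 1e5) / 0.71 / 1000 = 179.0

179.0 kW


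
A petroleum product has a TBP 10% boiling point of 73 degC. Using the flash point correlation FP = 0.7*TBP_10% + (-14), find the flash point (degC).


FP = 0.7 * 73 + (-14) = 37.1

37.1 degC


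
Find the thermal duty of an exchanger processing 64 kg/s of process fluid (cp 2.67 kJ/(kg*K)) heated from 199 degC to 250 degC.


Q = m_dot * cp * delta_T
delta_T = 250 - 199 = 51 K
Q = 64 * 2.67 * 51
= 170.88 * 51
= 8714.88 kW

8714.88 kW


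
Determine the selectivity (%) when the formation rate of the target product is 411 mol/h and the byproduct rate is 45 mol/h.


Selectivity = desired / (desired + undesired) * 100
Total products = 411 + 45 = 456 mol/h
S = 411 / 456 * 100
= 0.9013 * 100
= 90.13 %

90.13 %


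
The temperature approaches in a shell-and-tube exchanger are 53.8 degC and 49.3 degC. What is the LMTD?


LMTD = (dT1 - dT2) / ln(dT1/dT2)
= (53.8 - 49.3) / ln(53.8 / 49.3) = 4.5 / 0.0873494 = 51.52

51.52 degC


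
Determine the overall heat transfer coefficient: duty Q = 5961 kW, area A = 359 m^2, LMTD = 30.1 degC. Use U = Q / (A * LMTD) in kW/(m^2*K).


From Q = U*A*LMTD, U = Q / (A * LMTD)
U = 5961 / (359 * 30.1) = 5961 / 10805.9 = 0.5516

0.5516 kW/(m^2*K)


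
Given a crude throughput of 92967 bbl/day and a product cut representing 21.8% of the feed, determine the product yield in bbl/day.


Crude throughput = 92967 bbl/day
Fraction yield = 21.8%
yield = throughput * fraction / 100
yield = 92967 * 21.8 / 100 = 20266.806

20266.806 bbl/day


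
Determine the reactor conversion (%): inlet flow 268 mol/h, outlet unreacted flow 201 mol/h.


X = (F_in - F_out) / F_in * 100
Moles reacted = 268 - 201 = 67
X = 67 / 268 * 100
= 0.2500 * 100
= 25.00 %

25.00 %


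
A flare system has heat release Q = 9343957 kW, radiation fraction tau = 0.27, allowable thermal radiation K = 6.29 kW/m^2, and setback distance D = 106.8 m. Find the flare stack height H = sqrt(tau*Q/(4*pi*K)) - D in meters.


tau*Q/(4*pi*K) = 0.27 * 9343957 / (4 * pi * 6.29) = 31917.9
sqrt(31917.9) = 178.656
H = 178.656 - 106.8 = 71.86

71.86 m


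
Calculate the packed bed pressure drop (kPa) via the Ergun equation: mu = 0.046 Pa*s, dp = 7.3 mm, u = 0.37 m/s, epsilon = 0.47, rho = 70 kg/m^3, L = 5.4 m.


dp = 7.3 mm = 0.0073 m
Viscous term = 150*0.046*0.37*(1-0.47)^2 / (0.0073^2*0.47^3) = 129617
Inertial term = 1.75*70*0.37^2*(1-0.47) / (0.0073*0.47^3) = 11727.3
dP/L = 129617 + 11727.3 = 141344 Pa/m
dP = 141344 * 5.4 / 1000 = 763.3 kPa

763.3 kPa


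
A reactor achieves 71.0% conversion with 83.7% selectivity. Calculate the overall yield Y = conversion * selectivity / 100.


Overall yield = conversion (%) * selectivity (%) / 100
Conversion = 71.0%, Selectivity = 83.7%
Y = 71.0 * 83.7 / 100
= 59.427 %

59.427 %


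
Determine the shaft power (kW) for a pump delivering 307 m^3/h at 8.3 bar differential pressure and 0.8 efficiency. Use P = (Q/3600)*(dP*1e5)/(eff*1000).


Q = 307 / 3600 = 0.0852778 m^3/s
P = 0.0852778 * (8.3 * 1e5) / 0.8 / 1000 = 88.48

88.48 kW


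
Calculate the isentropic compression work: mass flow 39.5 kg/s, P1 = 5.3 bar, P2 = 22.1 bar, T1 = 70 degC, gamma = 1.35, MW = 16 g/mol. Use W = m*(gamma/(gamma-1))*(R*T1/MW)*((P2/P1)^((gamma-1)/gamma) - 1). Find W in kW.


Isentropic work: W = m*(gamma/(gamma-1))*(R*T1/MW)*((P2/P1)^((gamma-1)/gamma) - 1)
T1 = 70 + 273.15 = 343.15 K
Pressure ratio = 22.1 / 5.3 = 4.16981
Exponent = (1.35 - 1)/1.35 = 0.259259
(P2/P1)^exp - 1 = 4.16981^0.259259 - 1 = 0.448007
W = 39.5 * 1.35 / 0.35 * 8.314 * 343.15 / 16 * 0.448007 = 12170

12170 kW


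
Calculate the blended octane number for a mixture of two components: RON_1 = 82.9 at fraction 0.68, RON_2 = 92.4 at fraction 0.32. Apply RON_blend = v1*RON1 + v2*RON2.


Linear blending: RON_blend = sum(vi * RONi)
Contribution 1: 0.68 * 82.9 = 56.372
Contribution 2: 0.32 * 92.4 = 29.568
RON_blend = 56.372 + 29.568 = 85.94

85.94


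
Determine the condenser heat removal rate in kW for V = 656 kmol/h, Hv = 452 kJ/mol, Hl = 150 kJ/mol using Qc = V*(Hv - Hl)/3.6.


Qc = 656 * (452 - 150) / 3.6 = 656 * 302 / 3.6 = 55030

55030 kW


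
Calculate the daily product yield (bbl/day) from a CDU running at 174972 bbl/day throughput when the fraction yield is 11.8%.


Crude throughput = 174972 bbl/day
Fraction yield = 11.8%
yield = throughput * fraction / 100
yield = 174972 * 11.8 / 100 = 20646.696

20646.696 bbl/day


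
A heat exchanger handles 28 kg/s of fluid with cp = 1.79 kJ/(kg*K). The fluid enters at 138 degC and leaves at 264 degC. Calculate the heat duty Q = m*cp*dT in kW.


Q = m_dot * cp * delta_T
delta_T = 264 - 138 = 126 K
Q = 28 * 1.79 * 126
= 50.12 * 126
= 6315.12 kW

6315.12 kW


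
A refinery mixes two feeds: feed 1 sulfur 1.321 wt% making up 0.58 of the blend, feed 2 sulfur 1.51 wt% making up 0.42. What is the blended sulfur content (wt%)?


Linear sulfur blending: S_blend = x1*S1 + x2*S2
Contribution 1: 0.58 * 1.321 = 0.76618 wt%
Contribution 2: 0.42 * 1.51 = 0.6342 wt%
S_blend = 0.76618 + 0.6342 = 1.40038

1.40038 wt%


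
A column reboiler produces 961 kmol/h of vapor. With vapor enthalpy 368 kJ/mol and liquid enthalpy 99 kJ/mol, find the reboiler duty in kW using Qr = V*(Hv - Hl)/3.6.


Qr = 961 * (368 - 99) / 3.6 = 961 * 269 / 3.6 = 71810

71810 kW


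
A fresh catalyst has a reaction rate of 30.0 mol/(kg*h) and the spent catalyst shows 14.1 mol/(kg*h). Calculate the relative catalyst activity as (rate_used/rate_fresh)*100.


Activity (%) = (rate_used / rate_fresh) * 100
rate_used = 14.1, rate_fresh = 30.0
= (14.1 / 30.0) * 100
= 0.4700 * 100 = 47.00

47.00 %


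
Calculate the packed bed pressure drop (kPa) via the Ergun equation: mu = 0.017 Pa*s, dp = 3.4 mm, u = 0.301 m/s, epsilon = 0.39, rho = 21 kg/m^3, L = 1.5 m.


dp = 3.4 mm = 0.0034 m
Viscous term = 150*0.017*0.301*(1-0.39)^2 / (0.0034^2*0.39^3) = 416500
Inertial term = 1.75*21*0.301^2*(1-0.39) / (0.0034*0.39^3) = 10070.4
dP/L = 416500 + 10070.4 = 426570 Pa/m
dP = 426570 * 1.5 / 1000 = 639.9 kPa

639.9 kPa


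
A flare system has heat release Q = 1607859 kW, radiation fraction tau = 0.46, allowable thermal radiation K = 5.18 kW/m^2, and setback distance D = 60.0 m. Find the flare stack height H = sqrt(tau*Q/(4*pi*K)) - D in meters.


tau*Q/(4*pi*K) = 0.46 * 1607859 / (4 * pi * 5.18) = 11362.3
sqrt(11362.3) = 106.594
H = 106.594 - 60.0 = 46.59

46.59 m


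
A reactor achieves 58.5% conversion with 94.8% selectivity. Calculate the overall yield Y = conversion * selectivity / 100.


Overall yield = conversion (%) * selectivity (%) / 100
Conversion = 58.5%, Selectivity = 94.8%
Y = 58.5 * 94.8 / 100
= 55.458 %

55.458 %


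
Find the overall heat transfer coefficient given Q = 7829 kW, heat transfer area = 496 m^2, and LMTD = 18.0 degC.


From Q = U*A*LMTD, U = Q / (A * LMTD)
U = 7829 / (496 * 18.0) = 7829 / 8928 = 0.8769

0.8769 kW/(m^2*K)


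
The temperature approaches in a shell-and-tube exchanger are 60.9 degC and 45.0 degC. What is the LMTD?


LMTD = (dT1 - dT2) / ln(dT1/dT2)
= (60.9 - 45.0) / ln(60.9 / 45.0) = 15.9 / 0.302571 = 52.55

52.55 degC


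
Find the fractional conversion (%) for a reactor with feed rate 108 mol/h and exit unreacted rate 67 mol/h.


X = (F_in - F_out) / F_in * 100
Moles reacted = 108 - 67 = 41
X = 41 / 108 * 100
= 0.3796 * 100
= 37.96 %

37.96 %


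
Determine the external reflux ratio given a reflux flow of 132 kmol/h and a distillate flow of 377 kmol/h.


Reflux ratio definition: R = L / D (liquid returned / distillate withdrawn)
L = 132 kmol/h, D = 377 kmol/h
R = 132 / 377 = 0.3501

0.3501


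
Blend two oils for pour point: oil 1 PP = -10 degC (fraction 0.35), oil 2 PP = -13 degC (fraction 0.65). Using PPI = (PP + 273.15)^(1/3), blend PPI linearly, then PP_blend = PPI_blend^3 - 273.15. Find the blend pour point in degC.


PPI_1 = (-10 + 273.15)^(1/3) = 6.408176
PPI_2 = (-13 + 273.15)^(1/3) = 6.383731
PPI_blend = 0.35 * 6.408176 + 0.65 * 6.383731 = 6.392287
PP_blend = 6.392287^3 - 273.15 = 261.1974 - 273.15 = -11.95

-11.95 degC


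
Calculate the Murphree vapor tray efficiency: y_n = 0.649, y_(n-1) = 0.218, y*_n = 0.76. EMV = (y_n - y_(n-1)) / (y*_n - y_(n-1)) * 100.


Murphree vapor efficiency: EMV = (y_n - y_(n-1)) / (y*_n - y_(n-1)) * 100
EMV = (0.649 - 0.218) / (0.76 - 0.218) * 100 = 0.431 / 0.542 * 100 = 79.52

79.52 %


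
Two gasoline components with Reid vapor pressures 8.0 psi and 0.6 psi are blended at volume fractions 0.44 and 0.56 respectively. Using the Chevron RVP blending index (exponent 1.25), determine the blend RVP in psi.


Chevron index: RVP_blend = (sum xi*RVPi^1.25)^(1/1.25)
RVP^1.25 terms: 0.44 * 8.0^1.25 + 0.56 * 0.6^1.25 = 6.21563
RVP_blend = 6.21563^(1/1.25) = 4.313

4.313 psi


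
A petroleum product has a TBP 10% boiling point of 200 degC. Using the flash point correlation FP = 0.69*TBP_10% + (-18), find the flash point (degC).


FP = 0.69 * 200 + (-18) = 120

120 degC


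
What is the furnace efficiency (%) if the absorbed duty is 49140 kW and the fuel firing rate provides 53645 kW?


Furnace efficiency = Q_absorbed / Q_fuel * 100
= 49140 / 53645 * 100 = 91.60

91.60 %


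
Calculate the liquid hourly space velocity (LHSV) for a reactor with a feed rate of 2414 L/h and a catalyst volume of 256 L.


LHSV = volumetric feed rate / catalyst volume
= 2414 L/h / 256 L
= 9.430 h^-1

9.430 h^-1


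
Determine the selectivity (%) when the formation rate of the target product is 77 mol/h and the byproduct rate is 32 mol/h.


Selectivity = desired / (desired + undesired) * 100
Total products = 77 + 32 = 109 mol/h
S = 77 / 109 * 100
= 0.7064 * 100
= 70.64 %

70.64 %


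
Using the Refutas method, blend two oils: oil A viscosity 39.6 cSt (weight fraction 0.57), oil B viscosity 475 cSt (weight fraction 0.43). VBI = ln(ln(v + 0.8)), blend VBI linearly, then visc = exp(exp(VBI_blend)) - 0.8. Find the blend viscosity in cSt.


Refutas method: VBN_i = 14.534*ln(ln(visc_i + 0.8)) + 10.975, blended linearly by mass fraction; since VBN is linear in VBI_i = ln(ln(visc_i + 0.8)) and the fractions sum to 1, blend VBI directly: visc = exp(exp(VBI_blend)) - 0.8
VBI_1 = ln(ln(39.6 + 0.8)) = 1.30802
VBI_2 = ln(ln(475 + 0.8)) = 1.81889
VBI_blend = 0.57 * 1.30802 + 0.43 * 1.81889 = 1.52769
visc_blend = exp(exp(1.52769)) - 0.8 = 99.44

99.44 cSt


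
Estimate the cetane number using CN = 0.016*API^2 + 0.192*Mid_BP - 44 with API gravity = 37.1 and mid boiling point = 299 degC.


CN = 0.016 * 37.1^2 + 0.192 * 299 - 44
CN = 22.02256 + 57.408 - 44 = 35.43056

35.43056


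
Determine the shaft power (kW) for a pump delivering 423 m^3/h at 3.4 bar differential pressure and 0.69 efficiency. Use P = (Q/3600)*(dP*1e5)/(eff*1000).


Q = 423 / 3600 = 0.1175 m^3/s
P = 0.1175 * (3.4 * 1e5) / 0.69 / 1000 = 57.90

57.90 kW


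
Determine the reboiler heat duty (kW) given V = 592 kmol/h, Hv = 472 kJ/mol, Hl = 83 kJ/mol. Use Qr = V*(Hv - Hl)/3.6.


Qr = 592 * (472 - 83) / 3.6 = 592 * 389 / 3.6 = 63970

63970 kW


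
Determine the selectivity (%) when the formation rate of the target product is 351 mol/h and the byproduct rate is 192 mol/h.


Selectivity = desired / (desired + undesired) * 100
Total products = 351 + 192 = 543 mol/h
S = 351 / 543 * 100
= 0.6464 * 100
= 64.64 %

64.64 %


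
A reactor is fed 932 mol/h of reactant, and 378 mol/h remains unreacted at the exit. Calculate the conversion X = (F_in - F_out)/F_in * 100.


X = (F_in - F_out) / F_in * 100
Moles reacted = 932 - 378 = 554
X = 554 / 932 * 100
= 0.5944 * 100
= 59.44 %

59.44 %


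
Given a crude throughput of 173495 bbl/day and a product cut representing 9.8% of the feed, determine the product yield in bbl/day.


Crude throughput = 173495 bbl/day
Fraction yield = 9.8%
yield = throughput * fraction / 100
yield = 173495 * 9.8 / 100 = 17002.51

17002.51 bbl/day


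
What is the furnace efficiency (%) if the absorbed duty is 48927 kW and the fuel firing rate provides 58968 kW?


Furnace efficiency = Q_absorbed / Q_fuel * 100
= 48927 / 58968 * 100 = 82.97

82.97 %


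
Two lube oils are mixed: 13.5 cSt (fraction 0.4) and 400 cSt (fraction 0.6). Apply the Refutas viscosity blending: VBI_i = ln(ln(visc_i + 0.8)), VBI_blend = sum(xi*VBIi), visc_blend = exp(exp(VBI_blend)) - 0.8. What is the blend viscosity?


Refutas method: VBN_i = 14.534*ln(ln(visc_i + 0.8)) + 10.975, blended linearly by mass fraction; since VBN is linear in VBI_i = ln(ln(visc_i + 0.8)) and the fractions sum to 1, blend VBI directly: visc = exp(exp(VBI_blend)) - 0.8
VBI_1 = ln(ln(13.5 + 0.8)) = 0.978424
VBI_2 = ln(ln(400 + 0.8)) = 1.79067
VBI_blend = 0.4 * 0.978424 + 0.6 * 1.79067 = 1.46577
visc_blend = exp(exp(1.46577)) - 0.8 = 75.21

75.21 cSt


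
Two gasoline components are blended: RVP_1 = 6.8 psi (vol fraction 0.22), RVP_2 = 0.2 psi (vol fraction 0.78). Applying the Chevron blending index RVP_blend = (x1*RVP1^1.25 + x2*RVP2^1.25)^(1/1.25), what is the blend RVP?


Chevron index: RVP_blend = (sum xi*RVPi^1.25)^(1/1.25)
RVP^1.25 terms: 0.22 * 6.8^1.25 + 0.78 * 0.2^1.25 = 2.52011
RVP_blend = 2.52011^(1/1.25) = 2.095

2.095 psi


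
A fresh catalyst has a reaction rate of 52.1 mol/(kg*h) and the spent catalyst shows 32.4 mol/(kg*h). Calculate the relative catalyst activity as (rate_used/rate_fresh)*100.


Activity (%) = (rate_used / rate_fresh) * 100
rate_used = 32.4, rate_fresh = 52.1
= (32.4 / 52.1) * 100
= 0.6219 * 100 = 62.19

62.19 %


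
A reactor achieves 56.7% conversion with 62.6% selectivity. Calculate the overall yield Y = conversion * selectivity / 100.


Overall yield = conversion (%) * selectivity (%) / 100
Conversion = 56.7%, Selectivity = 62.6%
Y = 56.7 * 62.6 / 100
= 35.4942 %

35.4942 %


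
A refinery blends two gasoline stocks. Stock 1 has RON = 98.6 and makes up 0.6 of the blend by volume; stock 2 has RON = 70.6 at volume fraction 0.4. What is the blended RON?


Linear blending: RON_blend = sum(vi * RONi)
Contribution 1: 0.6 * 98.6 = 59.16
Contribution 2: 0.4 * 70.6 = 28.24
RON_blend = 59.16 + 28.24 = 87.4

87.4


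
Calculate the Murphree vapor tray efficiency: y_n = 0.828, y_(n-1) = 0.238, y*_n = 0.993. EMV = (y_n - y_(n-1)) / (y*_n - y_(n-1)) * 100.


Murphree vapor efficiency: EMV = (y_n - y_(n-1)) / (y*_n - y_(n-1)) * 100
EMV = (0.828 - 0.238) / (0.993 - 0.238) * 100 = 0.59 / 0.755 * 100 = 78.15

78.15 %


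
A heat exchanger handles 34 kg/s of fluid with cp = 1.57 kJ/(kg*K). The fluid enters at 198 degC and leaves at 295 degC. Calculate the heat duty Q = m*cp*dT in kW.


Q = m_dot * cp * delta_T
delta_T = 295 - 198 = 97 K
Q = 34 * 1.57 * 97
= 53.38 * 97
= 5177.86 kW

5177.86 kW


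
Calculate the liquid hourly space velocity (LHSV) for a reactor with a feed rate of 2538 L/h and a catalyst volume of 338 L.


LHSV = volumetric feed rate / catalyst volume
= 2538 L/h / 338 L
= 7.509 h^-1

7.509 h^-1


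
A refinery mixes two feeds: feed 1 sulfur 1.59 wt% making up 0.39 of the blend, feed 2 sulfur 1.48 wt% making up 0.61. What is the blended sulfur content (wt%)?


Linear sulfur blending: S_blend = x1*S1 + x2*S2
Contribution 1: 0.39 * 1.59 = 0.6201 wt%
Contribution 2: 0.61 * 1.48 = 0.9028 wt%
S_blend = 0.6201 + 0.9028 = 1.5229

1.5229 wt%


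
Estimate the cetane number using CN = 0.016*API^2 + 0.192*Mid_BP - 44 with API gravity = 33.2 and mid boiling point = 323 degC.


CN = 0.016 * 33.2^2 + 0.192 * 323 - 44
CN = 17.63584 + 62.016 - 44 = 35.65184

35.65184


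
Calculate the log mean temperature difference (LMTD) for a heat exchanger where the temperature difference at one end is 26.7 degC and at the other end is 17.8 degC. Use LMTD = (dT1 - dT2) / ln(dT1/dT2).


LMTD = (dT1 - dT2) / ln(dT1/dT2)
= (26.7 - 17.8) / ln(26.7 / 17.8) = 8.9 / 0.405465 = 21.95

21.95 degC


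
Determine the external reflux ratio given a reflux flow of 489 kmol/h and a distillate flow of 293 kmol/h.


Reflux ratio definition: R = L / D (liquid returned / distillate withdrawn)
L = 489 kmol/h, D = 293 kmol/h
R = 489 / 293 = 1.669

1.669


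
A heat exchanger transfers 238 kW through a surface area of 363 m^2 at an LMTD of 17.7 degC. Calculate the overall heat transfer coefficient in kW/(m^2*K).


From Q = U*A*LMTD, U = Q / (A * LMTD)
U = 238 / (363 * 17.7) = 238 / 6425.1 = 0.03704

0.03704 kW/(m^2*K)


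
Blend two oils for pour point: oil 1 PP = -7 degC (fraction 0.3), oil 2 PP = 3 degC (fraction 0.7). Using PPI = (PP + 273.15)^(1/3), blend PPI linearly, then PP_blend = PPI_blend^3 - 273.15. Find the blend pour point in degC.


PPI_1 = (-7 + 273.15)^(1/3) = 6.432436
PPI_2 = (3 + 273.15)^(1/3) = 6.512009
PPI_blend = 0.3 * 6.432436 + 0.7 * 6.512009 = 6.488137
PP_blend = 6.488137^3 - 273.15 = 273.1241 - 273.15 = -0.03

-0.03 degC


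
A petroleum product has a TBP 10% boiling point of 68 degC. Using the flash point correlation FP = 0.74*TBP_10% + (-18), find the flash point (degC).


FP = 0.74 * 68 + (-18) = 32.32

32.32 degC


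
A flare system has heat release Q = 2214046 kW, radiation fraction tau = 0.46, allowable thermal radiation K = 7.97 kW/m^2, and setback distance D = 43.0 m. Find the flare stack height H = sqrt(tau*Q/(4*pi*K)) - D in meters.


tau*Q/(4*pi*K) = 0.46 * 2214046 / (4 * pi * 7.97) = 10169
sqrt(10169) = 100.841
H = 100.841 - 43.0 = 57.84

57.84 m


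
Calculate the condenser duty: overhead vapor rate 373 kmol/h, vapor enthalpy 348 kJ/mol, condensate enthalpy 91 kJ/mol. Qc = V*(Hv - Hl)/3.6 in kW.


Qc = 373 * (348 - 91) / 3.6 = 373 * 257 / 3.6 = 26630

26630 kW


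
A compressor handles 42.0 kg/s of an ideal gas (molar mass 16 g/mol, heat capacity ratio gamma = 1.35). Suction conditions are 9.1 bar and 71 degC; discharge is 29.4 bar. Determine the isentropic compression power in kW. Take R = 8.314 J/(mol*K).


Isentropic work: W = m*(gamma/(gamma-1))*(R*T1/MW)*((P2/P1)^((gamma-1)/gamma) - 1)
T1 = 71 + 273.15 = 344.15 K
Pressure ratio = 29.4 / 9.1 = 3.23077
Exponent = (1.35 - 1)/1.35 = 0.259259
(P2/P1)^exp - 1 = 3.23077^0.259259 - 1 = 0.355321
W = 42.0 * 1.35 / 0.35 * 8.314 * 344.15 / 16 * 0.355321 = 10290

10290 kW


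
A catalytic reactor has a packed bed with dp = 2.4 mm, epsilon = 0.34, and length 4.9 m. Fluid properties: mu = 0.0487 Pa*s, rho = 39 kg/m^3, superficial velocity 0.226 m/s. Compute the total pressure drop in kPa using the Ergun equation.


dp = 2.4 mm = 0.0024 m
Viscous term = 150*0.0487*0.226*(1-0.34)^2 / (0.0024^2*0.34^3) = 3176560
Inertial term = 1.75*39*0.226^2*(1-0.34) / (0.0024*0.34^3) = 24390.2
dP/L = 3176560 + 24390.2 = 3200950 Pa/m
dP = 3200950 * 4.9 / 1000 = 15680 kPa

15680 kPa


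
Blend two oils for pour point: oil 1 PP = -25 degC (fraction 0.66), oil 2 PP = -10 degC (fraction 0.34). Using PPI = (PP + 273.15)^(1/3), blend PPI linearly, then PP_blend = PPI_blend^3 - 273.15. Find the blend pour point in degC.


PPI_1 = (-25 + 273.15)^(1/3) = 6.284028
PPI_2 = (-10 + 273.15)^(1/3) = 6.408176
PPI_blend = 0.66 * 6.284028 + 0.34 * 6.408176 = 6.326238
PP_blend = 6.326238^3 - 273.15 = 253.1842 - 273.15 = -19.97

-19.97 degC


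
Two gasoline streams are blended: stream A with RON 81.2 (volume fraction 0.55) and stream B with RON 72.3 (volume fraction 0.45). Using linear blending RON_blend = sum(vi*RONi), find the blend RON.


Linear blending: RON_blend = sum(vi * RONi)
Contribution 1: 0.55 * 81.2 = 44.66
Contribution 2: 0.45 * 72.3 = 32.535
RON_blend = 44.66 + 32.535 = 77.195

77.195


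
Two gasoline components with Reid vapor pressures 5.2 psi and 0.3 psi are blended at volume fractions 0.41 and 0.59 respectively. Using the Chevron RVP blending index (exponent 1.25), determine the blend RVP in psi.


Chevron index: RVP_blend = (sum xi*RVPi^1.25)^(1/1.25)
RVP^1.25 terms: 0.41 * 5.2^1.25 + 0.59 * 0.3^1.25 = 3.35049
RVP_blend = 3.35049^(1/1.25) = 2.631

2.631 psi


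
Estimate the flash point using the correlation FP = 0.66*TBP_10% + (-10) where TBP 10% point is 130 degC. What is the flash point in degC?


FP = 0.66 * 130 + (-10) = 75.8

75.8 degC


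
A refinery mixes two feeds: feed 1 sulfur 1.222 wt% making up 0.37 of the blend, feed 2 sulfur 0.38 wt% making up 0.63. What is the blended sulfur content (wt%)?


Linear sulfur blending: S_blend = x1*S1 + x2*S2
Contribution 1: 0.37 * 1.222 = 0.45214 wt%
Contribution 2: 0.63 * 0.38 = 0.2394 wt%
S_blend = 0.45214 + 0.2394 = 0.69154

0.69154 wt%


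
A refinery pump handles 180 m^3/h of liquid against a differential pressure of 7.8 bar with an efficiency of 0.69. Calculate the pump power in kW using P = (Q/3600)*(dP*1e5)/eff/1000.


Q = 180 / 3600 = 0.05 m^3/s
P = 0.05 * (7.8 * 1e5) / 0.69 / 1000 = 56.52

56.52 kW


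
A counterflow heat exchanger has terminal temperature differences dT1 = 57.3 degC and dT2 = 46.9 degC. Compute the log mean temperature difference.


LMTD = (dT1 - dT2) / ln(dT1/dT2)
= (57.3 - 46.9) / ln(57.3 / 46.9) = 10.4 / 0.200283 = 51.93

51.93 degC


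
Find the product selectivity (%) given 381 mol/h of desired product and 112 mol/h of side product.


Selectivity = desired / (desired + undesired) * 100
Total products = 381 + 112 = 493 mol/h
S = 381 / 493 * 100
= 0.7728 * 100
= 77.28 %

77.28 %


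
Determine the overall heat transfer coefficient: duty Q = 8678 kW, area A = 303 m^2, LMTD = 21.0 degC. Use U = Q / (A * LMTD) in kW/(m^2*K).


From Q = U*A*LMTD, U = Q / (A * LMTD)
U = 8678 / (303 * 21.0) = 8678 / 6363 = 1.364

1.364 kW/(m^2*K)


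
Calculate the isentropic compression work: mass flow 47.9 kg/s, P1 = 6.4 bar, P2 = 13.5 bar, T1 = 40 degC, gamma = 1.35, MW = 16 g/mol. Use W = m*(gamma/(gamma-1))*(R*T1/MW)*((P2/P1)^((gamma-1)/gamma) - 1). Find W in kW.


Isentropic work: W = m*(gamma/(gamma-1))*(R*T1/MW)*((P2/P1)^((gamma-1)/gamma) - 1)
T1 = 40 + 273.15 = 313.15 K
Pressure ratio = 13.5 / 6.4 = 2.10938
Exponent = (1.35 - 1)/1.35 = 0.259259
(P2/P1)^exp - 1 = 2.10938^0.259259 - 1 = 0.213501
W = 47.9 * 1.35 / 0.35 * 8.314 * 313.15 / 16 * 0.213501 = 6419

6419 kW


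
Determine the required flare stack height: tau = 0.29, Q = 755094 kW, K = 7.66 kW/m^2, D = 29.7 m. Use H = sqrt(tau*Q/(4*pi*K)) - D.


tau*Q/(4*pi*K) = 0.29 * 755094 / (4 * pi * 7.66) = 2274.89
sqrt(2274.89) = 47.6958
H = 47.6958 - 29.7 = 18.00

18.00 m


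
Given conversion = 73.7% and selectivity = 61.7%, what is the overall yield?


Overall yield = conversion (%) * selectivity (%) / 100
Conversion = 73.7%, Selectivity = 61.7%
Y = 73.7 * 61.7 / 100
= 45.4729 %

45.4729 %


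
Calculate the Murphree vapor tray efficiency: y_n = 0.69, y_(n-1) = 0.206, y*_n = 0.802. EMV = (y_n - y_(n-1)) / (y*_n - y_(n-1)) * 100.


Murphree vapor efficiency: EMV = (y_n - y_(n-1)) / (y*_n - y_(n-1)) * 100
EMV = (0.69 - 0.206) / (0.802 - 0.206) * 100 = 0.484 / 0.596 * 100 = 81.21

81.21 %


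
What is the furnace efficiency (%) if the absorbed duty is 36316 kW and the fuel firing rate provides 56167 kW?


Furnace efficiency = Q_absorbed / Q_fuel * 100
= 36316 / 56167 * 100 = 64.66

64.66 %


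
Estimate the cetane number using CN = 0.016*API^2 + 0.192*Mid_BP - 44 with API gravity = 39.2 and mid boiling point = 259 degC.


CN = 0.016 * 39.2^2 + 0.192 * 259 - 44
CN = 24.58624 + 49.728 - 44 = 30.31424

30.31424


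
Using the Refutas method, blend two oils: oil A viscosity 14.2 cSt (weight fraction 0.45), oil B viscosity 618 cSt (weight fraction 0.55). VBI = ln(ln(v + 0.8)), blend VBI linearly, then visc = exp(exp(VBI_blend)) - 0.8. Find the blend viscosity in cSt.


Refutas method: VBN_i = 14.534*ln(ln(visc_i + 0.8)) + 10.975, blended linearly by mass fraction; since VBN is linear in VBI_i = ln(ln(visc_i + 0.8)) and the fractions sum to 1, blend VBI directly: visc = exp(exp(VBI_blend)) - 0.8
VBI_1 = ln(ln(14.2 + 0.8)) = 0.996229
VBI_2 = ln(ln(618 + 0.8)) = 1.86063
VBI_blend = 0.45 * 0.996229 + 0.55 * 1.86063 = 1.47165
visc_blend = exp(exp(1.47165)) - 0.8 = 77.18

77.18 cSt


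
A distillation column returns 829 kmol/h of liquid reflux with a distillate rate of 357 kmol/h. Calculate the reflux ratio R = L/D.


Reflux ratio definition: R = L / D (liquid returned / distillate withdrawn)
L = 829 kmol/h, D = 357 kmol/h
R = 829 / 357 = 2.322

2.322


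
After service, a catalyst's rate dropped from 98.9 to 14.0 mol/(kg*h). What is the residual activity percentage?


Activity (%) = (rate_used / rate_fresh) * 100
rate_used = 14.0, rate_fresh = 98.9
= (14.0 / 98.9) * 100
= 0.1416 * 100 = 14.16

14.16 %


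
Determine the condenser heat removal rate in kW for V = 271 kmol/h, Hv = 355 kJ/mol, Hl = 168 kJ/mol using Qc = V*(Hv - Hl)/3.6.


Qc = 271 * (355 - 168) / 3.6 = 271 * 187 / 3.6 = 14080

14080 kW


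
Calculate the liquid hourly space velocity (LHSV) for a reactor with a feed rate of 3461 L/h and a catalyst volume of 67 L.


LHSV = volumetric feed rate / catalyst volume
= 3461 L/h / 67 L
= 51.66 h^-1

51.66 h^-1


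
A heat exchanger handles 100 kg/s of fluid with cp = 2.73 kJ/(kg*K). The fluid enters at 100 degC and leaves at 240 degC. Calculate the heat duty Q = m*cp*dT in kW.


Q = m_dot * cp * delta_T
delta_T = 240 - 100 = 140 K
Q = 100 * 2.73 * 140
= 273 * 140
= 38220 kW

38220 kW


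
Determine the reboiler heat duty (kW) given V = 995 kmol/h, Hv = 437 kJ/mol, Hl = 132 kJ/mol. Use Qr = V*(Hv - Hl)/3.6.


Qr = 995 * (437 - 132) / 3.6 = 995 * 305 / 3.6 = 84300

84300 kW


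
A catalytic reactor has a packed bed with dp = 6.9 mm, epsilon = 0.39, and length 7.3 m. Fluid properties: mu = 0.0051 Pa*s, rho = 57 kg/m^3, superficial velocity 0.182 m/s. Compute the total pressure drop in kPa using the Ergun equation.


dp = 6.9 mm = 0.0069 m
Viscous term = 150*0.0051*0.182*(1-0.39)^2 / (0.0069^2*0.39^3) = 18344.3
Inertial term = 1.75*57*0.182^2*(1-0.39) / (0.0069*0.39^3) = 4924.28
dP/L = 18344.3 + 4924.28 = 23268.6 Pa/m
dP = 23268.6 * 7.3 / 1000 = 169.9 kPa

169.9 kPa


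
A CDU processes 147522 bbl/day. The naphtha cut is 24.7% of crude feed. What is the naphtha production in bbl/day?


Crude throughput = 147522 bbl/day
Fraction yield = 24.7%
yield = throughput * fraction / 100
yield = 147522 * 24.7 / 100 = 36437.934

36437.934 bbl/day


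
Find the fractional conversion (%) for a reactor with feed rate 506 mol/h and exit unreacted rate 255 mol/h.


X = (F_in - F_out) / F_in * 100
Moles reacted = 506 - 255 = 251
X = 251 / 506 * 100
= 0.4960 * 100
= 49.60 %

49.60 %


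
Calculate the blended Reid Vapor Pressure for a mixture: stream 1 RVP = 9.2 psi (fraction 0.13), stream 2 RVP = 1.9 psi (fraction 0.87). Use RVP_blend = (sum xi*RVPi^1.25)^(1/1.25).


Chevron index: RVP_blend = (sum xi*RVPi^1.25)^(1/1.25)
RVP^1.25 terms: 0.13 * 9.2^1.25 + 0.87 * 1.9^1.25 = 4.02366
RVP_blend = 4.02366^(1/1.25) = 3.046

3.046 psi


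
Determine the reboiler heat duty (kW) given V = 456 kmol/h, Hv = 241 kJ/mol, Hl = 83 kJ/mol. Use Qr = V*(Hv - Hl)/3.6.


Qr = 456 * (241 - 83) / 3.6 = 456 * 158 / 3.6 = 20010

20010 kW


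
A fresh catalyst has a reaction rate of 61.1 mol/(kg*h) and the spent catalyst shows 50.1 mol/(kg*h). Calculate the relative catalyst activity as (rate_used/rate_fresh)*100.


Activity (%) = (rate_used / rate_fresh) * 100
rate_used = 50.1, rate_fresh = 61.1
= (50.1 / 61.1) * 100
= 0.8200 * 100 = 82.00

82.00 %


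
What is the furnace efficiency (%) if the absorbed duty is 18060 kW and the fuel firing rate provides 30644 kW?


Furnace efficiency = Q_absorbed / Q_fuel * 100
= 18060 / 30644 * 100 = 58.93

58.93 %


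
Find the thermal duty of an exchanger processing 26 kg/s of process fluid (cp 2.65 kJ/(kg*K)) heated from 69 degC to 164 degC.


Q = m_dot * cp * delta_T
delta_T = 164 - 69 = 95 K
Q = 26 * 2.65 * 95
= 68.9 * 95
= 6545.5 kW

6545.5 kW


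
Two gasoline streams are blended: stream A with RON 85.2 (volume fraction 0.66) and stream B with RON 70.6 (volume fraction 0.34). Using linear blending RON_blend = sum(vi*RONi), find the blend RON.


Linear blending: RON_blend = sum(vi * RONi)
Contribution 1: 0.66 * 85.2 = 56.232
Contribution 2: 0.34 * 70.6 = 24.004
RON_blend = 56.232 + 24.004 = 80.236

80.236


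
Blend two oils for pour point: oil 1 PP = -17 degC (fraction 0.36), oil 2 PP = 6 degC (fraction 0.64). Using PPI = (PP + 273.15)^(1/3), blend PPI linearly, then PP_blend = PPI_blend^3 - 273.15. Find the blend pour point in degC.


PPI_1 = (-17 + 273.15)^(1/3) = 6.350844
PPI_2 = (6 + 273.15)^(1/3) = 6.535506
PPI_blend = 0.36 * 6.350844 + 0.64 * 6.535506 = 6.469028
PP_blend = 6.469028^3 - 273.15 = 270.718 - 273.15 = -2.43

-2.43 degC


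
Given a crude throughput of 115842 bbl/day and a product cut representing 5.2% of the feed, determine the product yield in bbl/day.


Crude throughput = 115842 bbl/day
Fraction yield = 5.2%
yield = throughput * fraction / 100
yield = 115842 * 5.2 / 100 = 6023.784

6023.784 bbl/day


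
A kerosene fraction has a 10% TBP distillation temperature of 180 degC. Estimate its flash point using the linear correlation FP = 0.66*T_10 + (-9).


FP = 0.66 * 180 + (-9) = 109.8

109.8 degC


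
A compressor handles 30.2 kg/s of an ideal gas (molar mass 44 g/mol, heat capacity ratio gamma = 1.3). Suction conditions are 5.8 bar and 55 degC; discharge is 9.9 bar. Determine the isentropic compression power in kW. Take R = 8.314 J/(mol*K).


Isentropic work: W = m*(gamma/(gamma-1))*(R*T1/MW)*((P2/P1)^((gamma-1)/gamma) - 1)
T1 = 55 + 273.15 = 328.15 K
Pressure ratio = 9.9 / 5.8 = 1.7069
Exponent = (1.3 - 1)/1.3 = 0.230769
(P2/P1)^exp - 1 = 1.7069^0.230769 - 1 = 0.131323
W = 30.2 * 1.3 / 0.3 * 8.314 * 328.15 / 44 * 0.131323 = 1066

1066 kW


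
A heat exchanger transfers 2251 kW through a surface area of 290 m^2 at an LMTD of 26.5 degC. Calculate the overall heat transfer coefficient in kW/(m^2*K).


From Q = U*A*LMTD, U = Q / (A * LMTD)
U = 2251 / (290 * 26.5) = 2251 / 7685 = 0.2929

0.2929 kW/(m^2*K)


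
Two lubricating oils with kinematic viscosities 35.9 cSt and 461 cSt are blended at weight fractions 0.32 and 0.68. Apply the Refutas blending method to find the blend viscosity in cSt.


Refutas method: VBN_i = 14.534*ln(ln(visc_i + 0.8)) + 10.975, blended linearly by mass fraction; since VBN is linear in VBI_i = ln(ln(visc_i + 0.8)) and the fractions sum to 1, blend VBI directly: visc = exp(exp(VBI_blend)) - 0.8
VBI_1 = ln(ln(35.9 + 0.8)) = 1.2817
VBI_2 = ln(ln(461 + 0.8)) = 1.81403
VBI_blend = 0.32 * 1.2817 + 0.68 * 1.81403 = 1.64368
visc_blend = exp(exp(1.64368)) - 0.8 = 175.9

175.9 cSt


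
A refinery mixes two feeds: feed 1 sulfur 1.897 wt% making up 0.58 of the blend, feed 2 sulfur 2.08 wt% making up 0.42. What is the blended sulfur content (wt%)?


Linear sulfur blending: S_blend = x1*S1 + x2*S2
Contribution 1: 0.58 * 1.897 = 1.10026 wt%
Contribution 2: 0.42 * 2.08 = 0.8736 wt%
S_blend = 1.10026 + 0.8736 = 1.97386

1.97386 wt%


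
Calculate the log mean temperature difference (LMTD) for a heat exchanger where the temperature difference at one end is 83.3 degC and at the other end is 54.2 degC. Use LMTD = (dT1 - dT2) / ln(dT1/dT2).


LMTD = (dT1 - dT2) / ln(dT1/dT2)
= (83.3 - 54.2) / ln(83.3 / 54.2) = 29.1 / 0.429768 = 67.71

67.71 degC


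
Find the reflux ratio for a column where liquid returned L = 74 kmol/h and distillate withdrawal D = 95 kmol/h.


Reflux ratio definition: R = L / D (liquid returned / distillate withdrawn)
L = 74 kmol/h, D = 95 kmol/h
R = 74 / 95 = 0.7789

0.7789


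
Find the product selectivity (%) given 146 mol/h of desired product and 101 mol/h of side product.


Selectivity = desired / (desired + undesired) * 100
Total products = 146 + 101 = 247 mol/h
S = 146 / 247 * 100
= 0.5911 * 100
= 59.11 %

59.11 %


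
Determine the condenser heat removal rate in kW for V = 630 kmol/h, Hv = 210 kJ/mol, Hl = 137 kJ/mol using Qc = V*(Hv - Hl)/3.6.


Qc = 630 * (210 - 137) / 3.6 = 630 * 73 / 3.6 = 12780

12780 kW


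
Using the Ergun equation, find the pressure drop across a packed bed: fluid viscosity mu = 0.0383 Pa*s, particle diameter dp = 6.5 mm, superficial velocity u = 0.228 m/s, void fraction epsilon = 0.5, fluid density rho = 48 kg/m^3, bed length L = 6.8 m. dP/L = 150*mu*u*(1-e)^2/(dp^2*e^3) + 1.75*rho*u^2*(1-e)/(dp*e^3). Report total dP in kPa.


dp = 6.5 mm = 0.0065 m
Viscous term = 150*0.0383*0.228*(1-0.5)^2 / (0.0065^2*0.5^3) = 62005.2
Inertial term = 1.75*48*0.228^2*(1-0.5) / (0.0065*0.5^3) = 2687.17
dP/L = 62005.2 + 2687.17 = 64692.4 Pa/m
dP = 64692.4 * 6.8 / 1000 = 439.9 kPa

439.9 kPa


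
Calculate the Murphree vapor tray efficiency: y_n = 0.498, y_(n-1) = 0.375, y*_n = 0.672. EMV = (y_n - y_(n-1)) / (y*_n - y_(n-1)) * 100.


Murphree vapor efficiency: EMV = (y_n - y_(n-1)) / (y*_n - y_(n-1)) * 100
EMV = (0.498 - 0.375) / (0.672 - 0.375) * 100 = 0.123 / 0.297 * 100 = 41.41

41.41 %


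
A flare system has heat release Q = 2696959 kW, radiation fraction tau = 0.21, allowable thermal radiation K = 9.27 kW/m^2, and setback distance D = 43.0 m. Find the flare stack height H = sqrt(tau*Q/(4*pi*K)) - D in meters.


tau*Q/(4*pi*K) = 0.21 * 2696959 / (4 * pi * 9.27) = 4861.88
sqrt(4861.88) = 69.7272
H = 69.7272 - 43.0 = 26.73

26.73 m


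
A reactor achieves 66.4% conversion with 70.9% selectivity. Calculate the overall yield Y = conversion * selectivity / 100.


Overall yield = conversion (%) * selectivity (%) / 100
Conversion = 66.4%, Selectivity = 70.9%
Y = 66.4 * 70.9 / 100
= 47.0776 %

47.0776 %


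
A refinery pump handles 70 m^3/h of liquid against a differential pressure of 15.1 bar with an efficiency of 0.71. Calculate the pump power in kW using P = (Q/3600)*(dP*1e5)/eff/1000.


Q = 70 / 3600 = 0.0194444 m^3/s
P = 0.0194444 * (15.1 * 1e5) / 0.71 / 1000 = 41.35

41.35 kW


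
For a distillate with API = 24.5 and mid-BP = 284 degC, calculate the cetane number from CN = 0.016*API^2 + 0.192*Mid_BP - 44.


CN = 0.016 * 24.5^2 + 0.192 * 284 - 44
CN = 9.604 + 54.528 - 44 = 20.132

20.132


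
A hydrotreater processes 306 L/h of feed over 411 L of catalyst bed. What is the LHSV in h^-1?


LHSV = volumetric feed rate / catalyst volume
= 306 L/h / 411 L
= 0.7445 h^-1

0.7445 h^-1


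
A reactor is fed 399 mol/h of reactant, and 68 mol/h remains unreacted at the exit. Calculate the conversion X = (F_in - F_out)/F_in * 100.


X = (F_in - F_out) / F_in * 100
Moles reacted = 399 - 68 = 331
X = 331 / 399 * 100
= 0.8296 * 100
= 82.96 %

82.96 %


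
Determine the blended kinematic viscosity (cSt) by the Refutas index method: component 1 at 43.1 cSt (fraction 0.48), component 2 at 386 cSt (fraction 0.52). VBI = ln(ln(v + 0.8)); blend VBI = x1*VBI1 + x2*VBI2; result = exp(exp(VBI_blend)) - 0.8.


Refutas method: VBN_i = 14.534*ln(ln(visc_i + 0.8)) + 10.975, blended linearly by mass fraction; since VBN is linear in VBI_i = ln(ln(visc_i + 0.8)) and the fractions sum to 1, blend VBI directly: visc = exp(exp(VBI_blend)) - 0.8
VBI_1 = ln(ln(43.1 + 0.8)) = 1.33023
VBI_2 = ln(ln(386 + 0.8)) = 1.78472
VBI_blend = 0.48 * 1.33023 + 0.52 * 1.78472 = 1.56656
visc_blend = exp(exp(1.56656)) - 0.8 = 119.5

119.5 cSt


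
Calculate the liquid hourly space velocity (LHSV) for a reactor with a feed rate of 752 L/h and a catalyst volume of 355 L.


LHSV = volumetric feed rate / catalyst volume
= 752 L/h / 355 L
= 2.118 h^-1

2.118 h^-1


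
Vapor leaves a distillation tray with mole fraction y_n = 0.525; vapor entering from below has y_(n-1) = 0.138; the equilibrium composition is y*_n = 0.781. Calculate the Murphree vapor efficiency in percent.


Murphree vapor efficiency: EMV = (y_n - y_(n-1)) / (y*_n - y_(n-1)) * 100
EMV = (0.525 - 0.138) / (0.781 - 0.138) * 100 = 0.387 / 0.643 * 100 = 60.19

60.19 %


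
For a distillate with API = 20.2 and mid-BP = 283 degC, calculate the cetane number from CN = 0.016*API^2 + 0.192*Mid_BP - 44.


CN = 0.016 * 20.2^2 + 0.192 * 283 - 44
CN = 6.52864 + 54.336 - 44 = 16.86464

16.86464


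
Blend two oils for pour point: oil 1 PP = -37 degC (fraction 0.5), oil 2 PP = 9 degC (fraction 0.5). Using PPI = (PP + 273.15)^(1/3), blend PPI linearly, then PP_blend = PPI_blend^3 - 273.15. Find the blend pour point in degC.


PPI_1 = (-37 + 273.15)^(1/3) = 6.181056
PPI_2 = (9 + 273.15)^(1/3) = 6.558835
PPI_blend = 0.5 * 6.181056 + 0.5 * 6.558835 = 6.369946
PP_blend = 6.369946^3 - 273.15 = 258.4683 - 273.15 = -14.68

-14.68 degC


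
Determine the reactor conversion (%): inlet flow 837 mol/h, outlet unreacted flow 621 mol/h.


X = (F_in - F_out) / F_in * 100
Moles reacted = 837 - 621 = 216
X = 216 / 837 * 100
= 0.2581 * 100
= 25.81 %

25.81 %


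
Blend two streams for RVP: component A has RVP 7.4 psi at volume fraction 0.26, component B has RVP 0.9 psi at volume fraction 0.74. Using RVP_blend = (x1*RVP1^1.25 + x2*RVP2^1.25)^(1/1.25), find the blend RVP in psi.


Chevron index: RVP_blend = (sum xi*RVPi^1.25)^(1/1.25)
RVP^1.25 terms: 0.26 * 7.4^1.25 + 0.74 * 0.9^1.25 = 3.822
RVP_blend = 3.822^(1/1.25) = 2.923

2.923 psi


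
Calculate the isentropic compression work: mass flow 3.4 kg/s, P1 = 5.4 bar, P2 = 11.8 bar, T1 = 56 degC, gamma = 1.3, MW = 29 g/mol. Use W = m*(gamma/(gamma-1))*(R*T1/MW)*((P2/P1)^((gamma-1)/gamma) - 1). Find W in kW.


Isentropic work: W = m*(gamma/(gamma-1))*(R*T1/MW)*((P2/P1)^((gamma-1)/gamma) - 1)
T1 = 56 + 273.15 = 329.15 K
Pressure ratio = 11.8 / 5.4 = 2.18519
Exponent = (1.3 - 1)/1.3 = 0.230769
(P2/P1)^exp - 1 = 2.18519^0.230769 - 1 = 0.197688
W = 3.4 * 1.3 / 0.3 * 8.314 * 329.15 / 29 * 0.197688 = 274.8

274.8 kW


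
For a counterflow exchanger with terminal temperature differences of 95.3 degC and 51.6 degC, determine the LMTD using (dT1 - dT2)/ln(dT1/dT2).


LMTD = (dT1 - dT2) / ln(dT1/dT2)
= (95.3 - 51.6) / ln(95.3 / 51.6) = 43.7 / 0.613508 = 71.23

71.23 degC
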